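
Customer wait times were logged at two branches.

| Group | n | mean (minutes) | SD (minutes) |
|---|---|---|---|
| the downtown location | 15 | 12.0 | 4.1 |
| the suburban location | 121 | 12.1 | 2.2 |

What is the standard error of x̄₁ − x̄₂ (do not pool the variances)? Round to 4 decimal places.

1.0773

Standard errors of each mean: 4.1/√15 = 1.0586 and 2.2/√121 = 0.2000.
SE(x̄₁ − x̄₂) = √(1.0586² + 0.2000²) = 1.0773 for independent samples with unequal variances.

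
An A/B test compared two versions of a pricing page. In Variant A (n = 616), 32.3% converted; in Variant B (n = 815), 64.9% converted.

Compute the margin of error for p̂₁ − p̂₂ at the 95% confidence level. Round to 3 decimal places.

SE₁ = √(p̂₁(1−p̂₁)/n₁) = √(0.3230·0.6770/616) = 0.01884; SE₂ = √(0.6490·0.3510/815) = 0.01672.
Independent samples: SE of the difference = √(SE₁² + SE₂²) = √(0.0003549456 + 0.0002795584) = 0.02519.
z* for 95% confidence is 1.960, so the margin of error is 1.960 × 0.02519 = 0.04937.

0.049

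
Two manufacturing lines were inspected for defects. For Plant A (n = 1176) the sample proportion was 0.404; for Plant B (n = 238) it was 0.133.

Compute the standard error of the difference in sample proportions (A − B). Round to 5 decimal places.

SE₁ = √(p̂₁(1−p̂₁)/n₁) = √(0.4040·0.5960/1176) = 0.01431; SE₂ = √(0.1330·0.8670/238) = 0.02201.
Independent samples: SE of the difference = √(SE₁² + SE₂²) = √(0.0002047761 + 0.0004844401) = 0.02625.

0.02625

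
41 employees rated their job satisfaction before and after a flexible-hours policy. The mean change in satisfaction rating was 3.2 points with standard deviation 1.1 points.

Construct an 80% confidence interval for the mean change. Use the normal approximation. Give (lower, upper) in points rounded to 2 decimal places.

(2.98, 3.42)

Paired design: SE = s_d/√n = 1.1/√41 = 0.1718.
z* = 1.282; margin of error = 1.282 × 0.1718 = 0.2202.
3.2 ± 0.2202 → (2.98, 3.42).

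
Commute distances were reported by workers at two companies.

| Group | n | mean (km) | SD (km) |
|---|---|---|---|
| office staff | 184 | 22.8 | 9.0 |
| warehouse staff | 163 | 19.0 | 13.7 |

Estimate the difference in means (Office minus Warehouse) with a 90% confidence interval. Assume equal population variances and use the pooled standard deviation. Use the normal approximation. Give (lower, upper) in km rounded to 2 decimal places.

(1.77, 5.83)

Pooled variance s_p² = [183·9.0² + 162·13.7²] / (184+163−2) = 131.0979, so s_p = 11.4498.
SE_diff = s_p·√(1/n₁ + 1/n₂) = 11.4498·√(1/184 + 1/163) = 1.2316.
z* = 1.645; margin = 1.645 × 1.2316 = 2.0260.
Difference = 22.8 − 19.0 = 3.8000.
3.8000 ± 2.0260 → (1.77, 5.83).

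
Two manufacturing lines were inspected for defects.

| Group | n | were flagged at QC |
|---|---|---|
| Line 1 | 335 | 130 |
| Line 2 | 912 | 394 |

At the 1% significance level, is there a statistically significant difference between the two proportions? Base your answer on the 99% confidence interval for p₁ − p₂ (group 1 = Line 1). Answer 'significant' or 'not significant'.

First, p̂₁ = 130/335 = 0.3881; p̂₂ = 394/912 = 0.4320.
The two standard errors are √(0.3881×0.6119/335) = 0.02663 and √(0.4320×0.5680/912) = 0.01640.
Because the samples are independent, SE_diff = √(0.02663² + 0.01640²) = 0.03127.
Using z* = 2.576 for 99%, ME = 2.576 × 0.03127 = 0.08055.
p̂₁ − p̂₂ = -0.0439; interval -0.0439 ± 0.08055 gives (-0.12445, 0.03665).
The interval (-0.12445, 0.03665) contains 0, so the difference is not significant.

not significant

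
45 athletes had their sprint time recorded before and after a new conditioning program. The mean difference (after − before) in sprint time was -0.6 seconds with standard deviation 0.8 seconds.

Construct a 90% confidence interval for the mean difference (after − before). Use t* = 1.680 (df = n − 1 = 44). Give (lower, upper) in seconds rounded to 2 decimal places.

This is a matched-pairs design, so SE = s_d/√n = 0.8/√45 = 0.1193.
Margin = 1.680 × 0.1193 = 0.2004; the interval is -0.6 ± 0.2004 = (-0.80, -0.40).

(-0.80, -0.40)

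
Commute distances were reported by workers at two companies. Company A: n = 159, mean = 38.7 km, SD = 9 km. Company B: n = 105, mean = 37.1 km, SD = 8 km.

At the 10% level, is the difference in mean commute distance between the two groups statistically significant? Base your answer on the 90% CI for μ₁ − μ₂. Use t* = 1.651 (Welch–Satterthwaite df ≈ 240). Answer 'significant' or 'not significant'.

Standard errors of each mean: 9/√159 = 0.7137 and 8/√105 = 0.7807.
SE(x̄₁ − x̄₂) = √(0.7137² + 0.7807²) = 1.0578 for independent samples with unequal variances.
With t* = 1.651, the margin is 1.651 × 1.0578 = 1.7464.
x̄₁ − x̄₂ = 38.7 − 37.1 = 1.6000; the interval is 1.6000 ± 1.7464 = (-0.1464, 3.3464).
The interval (-0.1464, 3.3464) contains 0, so the difference is not significant.

not significant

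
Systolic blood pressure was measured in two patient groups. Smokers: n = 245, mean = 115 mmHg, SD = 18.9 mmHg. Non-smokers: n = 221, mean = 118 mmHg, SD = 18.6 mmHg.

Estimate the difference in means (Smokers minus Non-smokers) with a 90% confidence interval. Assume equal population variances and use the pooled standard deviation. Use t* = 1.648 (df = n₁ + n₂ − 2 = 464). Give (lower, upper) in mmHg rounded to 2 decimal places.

(-5.87, -0.13)

Pooled variance s_p² = [244·18.9² + 220·18.6²] / (245+221−2) = 351.8759, so s_p = 18.7584.
SE_diff = s_p·√(1/n₁ + 1/n₂) = 18.7584·√(1/245 + 1/221) = 1.7402.
t* = 1.648; margin = 1.648 × 1.7402 = 2.8678.
Difference = 115 − 118 = -3.0000.
-3.0000 ± 2.8678 → (-5.87, -0.13).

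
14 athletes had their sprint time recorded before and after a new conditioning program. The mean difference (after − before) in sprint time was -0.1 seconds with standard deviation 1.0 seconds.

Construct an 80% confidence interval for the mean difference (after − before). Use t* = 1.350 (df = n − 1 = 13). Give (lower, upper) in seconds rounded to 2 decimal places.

This is a matched-pairs design, so SE = s_d/√n = 1.0/√14 = 0.2673.
Margin = 1.350 × 0.2673 = 0.3609; the interval is -0.1 ± 0.3609 = (-0.46, 0.26).

(-0.46, 0.26)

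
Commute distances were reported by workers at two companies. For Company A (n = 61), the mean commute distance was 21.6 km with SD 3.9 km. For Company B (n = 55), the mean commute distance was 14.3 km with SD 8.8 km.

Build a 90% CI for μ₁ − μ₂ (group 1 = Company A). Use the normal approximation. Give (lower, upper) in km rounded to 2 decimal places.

SE₁ = s₁/√n₁ = 3.9/√61 = 0.4993; SE₂ = 8.8/√55 = 1.1866.
Independent samples, unequal variances: SE_diff = √(SE₁² + SE₂²) = √(0.24930049 + 1.40801956) = 1.2874.
z* = 1.645, so margin of error = 1.645 × 1.2874 = 2.1178.
Difference in means = 21.6 − 14.3 = 7.3000.
7.3000 ± 2.1178 → (5.18, 9.42).

(5.18, 9.42)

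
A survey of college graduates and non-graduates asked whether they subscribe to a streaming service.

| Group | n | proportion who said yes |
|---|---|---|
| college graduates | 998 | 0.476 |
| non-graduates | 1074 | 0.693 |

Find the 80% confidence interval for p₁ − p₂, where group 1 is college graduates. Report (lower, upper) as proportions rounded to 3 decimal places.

(-0.244, -0.190)

SE₁ = √(p̂₁(1−p̂₁)/n₁) = √(0.4760·0.5240/998) = 0.01581; SE₂ = √(0.6930·0.3070/1074) = 0.01407.
Independent samples: SE of the difference = √(SE₁² + SE₂²) = √(0.0002499561 + 0.0001979649) = 0.02116.
z* for 80% confidence is 1.282, so the margin of error is 1.282 × 0.02116 = 0.02713.
Point estimate p̂₁ − p̂₂ = 0.4760 − 0.6930 = -0.2170.
-0.2170 ± 0.02713 → (-0.244, -0.190).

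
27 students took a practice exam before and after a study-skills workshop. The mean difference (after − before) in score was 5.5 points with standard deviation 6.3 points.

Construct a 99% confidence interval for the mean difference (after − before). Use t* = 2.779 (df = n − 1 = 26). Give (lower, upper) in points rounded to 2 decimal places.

(2.13, 8.87)

Paired design: SE = s_d/√n = 6.3/√27 = 1.2124.
t* = 2.779; margin of error = 2.779 × 1.2124 = 3.3693.
5.5 ± 3.3693 → (2.13, 8.87).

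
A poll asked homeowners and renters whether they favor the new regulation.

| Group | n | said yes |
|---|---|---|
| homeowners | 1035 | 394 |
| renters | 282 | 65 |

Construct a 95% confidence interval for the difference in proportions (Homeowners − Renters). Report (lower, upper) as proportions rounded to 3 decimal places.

Sample proportions: 394/1035 = 0.3807, 65/282 = 0.2305.
Each SE is √(p̂(1−p̂)/n): √(0.3807·0.6193/1035) = 0.01509 and √(0.2305·0.7695/282) = 0.02508.
SE(p̂₁ − p̂₂) = √(SE₁² + SE₂²) = √(0.0002277081 + 0.0006290064) = 0.02927, since the two samples are independent.
At 95% confidence z* = 1.960; margin = 1.960 × 0.02927 = 0.05737.
The difference is 0.3807 − 0.2305 = 0.1502, so the interval is 0.1502 ± 0.05737 = (0.093, 0.208).

(0.093, 0.208)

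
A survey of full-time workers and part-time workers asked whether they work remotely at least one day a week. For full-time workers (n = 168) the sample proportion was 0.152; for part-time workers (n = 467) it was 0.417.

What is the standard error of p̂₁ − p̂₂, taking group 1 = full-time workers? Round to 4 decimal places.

0.0359

Each SE is √(p̂(1−p̂)/n): √(0.1520·0.8480/168) = 0.02770 and √(0.4170·0.5830/467) = 0.02282.
SE(p̂₁ − p̂₂) = √(SE₁² + SE₂²) = √(0.00076729 + 0.0005207524) = 0.03589, since the two samples are independent.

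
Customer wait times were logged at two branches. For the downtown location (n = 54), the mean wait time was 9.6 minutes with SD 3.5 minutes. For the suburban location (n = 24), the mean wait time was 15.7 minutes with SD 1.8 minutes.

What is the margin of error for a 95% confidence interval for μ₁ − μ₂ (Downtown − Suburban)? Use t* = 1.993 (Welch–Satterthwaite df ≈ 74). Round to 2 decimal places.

SE₁ = s₁/√n₁ = 3.5/√54 = 0.4763; SE₂ = 1.8/√24 = 0.3674.
Independent samples, unequal variances: SE_diff = √(SE₁² + SE₂²) = √(0.22686169 + 0.13498276) = 0.6015.
t* = 1.993, so margin of error = 1.993 × 0.6015 = 1.1988.

1.20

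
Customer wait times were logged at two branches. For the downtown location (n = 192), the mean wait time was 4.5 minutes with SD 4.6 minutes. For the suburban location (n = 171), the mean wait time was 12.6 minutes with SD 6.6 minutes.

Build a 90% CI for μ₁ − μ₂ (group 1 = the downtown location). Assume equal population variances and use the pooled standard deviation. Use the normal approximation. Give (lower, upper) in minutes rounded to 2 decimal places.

(-9.07, -7.13)

Pooled variance s_p² = [191·4.6² + 170·6.6²] / (192+171−2) = 31.7085, so s_p = 5.6310.
SE_diff = s_p·√(1/n₁ + 1/n₂) = 5.6310·√(1/192 + 1/171) = 0.5921.
z* = 1.645; margin = 1.645 × 0.5921 = 0.9740.
Difference = 4.5 − 12.6 = -8.1000.
-8.1000 ± 0.9740 → (-9.07, -7.13).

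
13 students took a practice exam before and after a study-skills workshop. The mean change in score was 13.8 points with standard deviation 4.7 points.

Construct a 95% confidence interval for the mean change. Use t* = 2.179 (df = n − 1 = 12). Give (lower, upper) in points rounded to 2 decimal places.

(10.96, 16.64)

Paired design: SE = s_d/√n = 4.7/√13 = 1.3035.
t* = 2.179; margin of error = 2.179 × 1.3035 = 2.8403.
13.8 ± 2.8403 → (10.96, 16.64).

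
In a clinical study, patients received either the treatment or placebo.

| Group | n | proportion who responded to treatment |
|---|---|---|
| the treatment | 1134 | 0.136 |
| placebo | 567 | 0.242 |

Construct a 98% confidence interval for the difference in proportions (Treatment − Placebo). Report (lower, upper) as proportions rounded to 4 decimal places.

The two standard errors are √(0.1360×0.8640/1134) = 0.01018 and √(0.2420×0.7580/567) = 0.01799.
Because the samples are independent, SE_diff = √(0.01018² + 0.01799²) = 0.02067.
Using z* = 2.326 for 98%, ME = 2.326 × 0.02067 = 0.04808.
p̂₁ − p̂₂ = -0.1060; interval -0.1060 ± 0.04808 gives (-0.1541, -0.0579).

(-0.1541, -0.0579)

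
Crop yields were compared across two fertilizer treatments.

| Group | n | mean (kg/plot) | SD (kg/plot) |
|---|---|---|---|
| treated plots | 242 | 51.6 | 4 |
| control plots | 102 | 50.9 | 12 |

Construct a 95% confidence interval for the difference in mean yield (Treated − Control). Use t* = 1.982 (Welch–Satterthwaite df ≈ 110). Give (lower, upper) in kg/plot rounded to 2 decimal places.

Standard errors of each mean: 4/√242 = 0.2571 and 12/√102 = 1.1882.
SE(x̄₁ − x̄₂) = √(0.2571² + 1.1882²) = 1.2157 for independent samples with unequal variances.
With t* = 1.982, the margin is 1.982 × 1.2157 = 2.4095.
x̄₁ − x̄₂ = 51.6 − 50.9 = 0.7000; the interval is 0.7000 ± 2.4095 = (-1.71, 3.11).

(-1.71, 3.11)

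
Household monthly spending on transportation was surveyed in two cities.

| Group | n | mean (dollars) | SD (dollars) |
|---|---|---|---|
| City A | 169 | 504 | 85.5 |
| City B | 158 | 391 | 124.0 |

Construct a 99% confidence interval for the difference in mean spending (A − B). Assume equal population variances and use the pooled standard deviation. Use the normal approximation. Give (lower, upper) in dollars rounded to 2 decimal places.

s_p = √[((n₁−1)s₁² + (n₂−1)s₂²)/(n₁+n₂−2)] = √[(168·85.5² + 157·124.0²)/325] = 105.8614.
SE = 105.8614·√(1/169 + 1/158) = 11.7149.
With z* = 2.576, margin = 2.576 × 11.7149 = 30.1776.
x̄₁ − x̄₂ = 504 − 391 = 113.0000; interval 113.0000 ± 30.1776 = (82.82, 143.18).

(82.82, 143.18)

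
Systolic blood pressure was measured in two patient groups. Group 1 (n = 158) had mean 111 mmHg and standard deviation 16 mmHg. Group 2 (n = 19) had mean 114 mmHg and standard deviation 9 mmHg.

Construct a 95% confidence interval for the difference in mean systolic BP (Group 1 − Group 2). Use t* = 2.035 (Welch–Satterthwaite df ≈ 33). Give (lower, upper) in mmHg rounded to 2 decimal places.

Standard errors of each mean: 16/√158 = 1.2729 and 9/√19 = 2.0647.
SE(x̄₁ − x̄₂) = √(1.2729² + 2.0647²) = 2.4255 for independent samples with unequal variances.
With t* = 2.035, the margin is 2.035 × 2.4255 = 4.9359.
x̄₁ − x̄₂ = 111 − 114 = -3.0000; the interval is -3.0000 ± 4.9359 = (-7.94, 1.94).

(-7.94, 1.94)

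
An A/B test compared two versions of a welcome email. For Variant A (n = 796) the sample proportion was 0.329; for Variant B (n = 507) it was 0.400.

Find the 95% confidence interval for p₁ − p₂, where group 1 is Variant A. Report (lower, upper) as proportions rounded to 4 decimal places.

Each SE is √(p̂(1−p̂)/n): √(0.3290·0.6710/796) = 0.01665 and √(0.4000·0.6000/507) = 0.02176.
SE(p̂₁ − p̂₂) = √(SE₁² + SE₂²) = √(0.0002772225 + 0.0004734976) = 0.02740, since the two samples are independent.
At 95% confidence z* = 1.960; margin = 1.960 × 0.02740 = 0.05370.
The difference is 0.3290 − 0.4000 = -0.0710, so the interval is -0.0710 ± 0.05370 = (-0.1247, -0.0173).

(-0.1247, -0.0173)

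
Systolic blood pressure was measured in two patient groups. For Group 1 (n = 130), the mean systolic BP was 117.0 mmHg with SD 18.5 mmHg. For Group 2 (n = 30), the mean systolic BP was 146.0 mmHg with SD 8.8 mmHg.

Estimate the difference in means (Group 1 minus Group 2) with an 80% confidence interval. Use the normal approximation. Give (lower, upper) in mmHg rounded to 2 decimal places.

(-31.93, -26.07)

Per-group SEs: s₁/√n₁ = 18.5/√130 = 1.6226, s₂/√n₂ = 8.8/√30 = 1.6067.
Unpooled SE of the difference: √(2.63283076 + 2.58148489) = 2.2835.
Margin of error = z* · SE = 1.282 × 2.2835 = 2.9274.
x̄₁ − x̄₂ = 117.0 − 146.0 = -29.0000.
CI: -29.0000 ± 2.9274 = (-31.93, -26.07).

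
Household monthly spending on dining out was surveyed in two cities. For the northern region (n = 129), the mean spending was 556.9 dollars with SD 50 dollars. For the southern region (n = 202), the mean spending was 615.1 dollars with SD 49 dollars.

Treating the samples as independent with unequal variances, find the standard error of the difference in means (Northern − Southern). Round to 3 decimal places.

SE₁ = s₁/√n₁ = 50/√129 = 4.4023; SE₂ = 49/√202 = 3.4476.
Independent samples, unequal variances: SE_diff = √(SE₁² + SE₂²) = √(19.38024529 + 11.88594576) = 5.5916.

5.592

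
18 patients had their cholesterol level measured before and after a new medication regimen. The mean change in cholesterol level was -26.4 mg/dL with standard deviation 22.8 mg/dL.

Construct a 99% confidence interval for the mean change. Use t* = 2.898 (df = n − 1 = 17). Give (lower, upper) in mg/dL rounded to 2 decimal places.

This is a matched-pairs design, so SE = s_d/√n = 22.8/√18 = 5.3740.
Margin = 2.898 × 5.3740 = 15.5739; the interval is -26.4 ± 15.5739 = (-41.97, -10.83).

(-41.97, -10.83)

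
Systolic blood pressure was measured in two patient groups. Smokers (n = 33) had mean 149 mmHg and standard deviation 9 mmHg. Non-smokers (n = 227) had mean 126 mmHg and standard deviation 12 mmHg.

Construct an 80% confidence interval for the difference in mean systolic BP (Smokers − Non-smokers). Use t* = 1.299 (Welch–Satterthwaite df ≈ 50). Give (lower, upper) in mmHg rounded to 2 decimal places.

(20.72, 25.28)

SE₁ = s₁/√n₁ = 9/√33 = 1.5667; SE₂ = 12/√227 = 0.7965.
Independent samples, unequal variances: SE_diff = √(SE₁² + SE₂²) = √(2.45454889 + 0.63441225) = 1.7575.
t* = 1.299, so margin of error = 1.299 × 1.7575 = 2.2830.
Difference in means = 149 − 126 = 23.0000.
23.0000 ± 2.2830 → (20.72, 25.28).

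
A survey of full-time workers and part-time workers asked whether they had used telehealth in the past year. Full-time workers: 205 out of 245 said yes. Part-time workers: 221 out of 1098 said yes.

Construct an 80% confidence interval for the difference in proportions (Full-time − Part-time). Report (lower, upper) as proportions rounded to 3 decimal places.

Sample proportions: 205/245 = 0.8367, 221/1098 = 0.2013.
Each SE is √(p̂(1−p̂)/n): √(0.8367·0.1633/245) = 0.02362 and √(0.2013·0.7987/1098) = 0.01210.
SE(p̂₁ − p̂₂) = √(SE₁² + SE₂²) = √(0.0005579044 + 0.00014641) = 0.02654, since the two samples are independent.
At 80% confidence z* = 1.282; margin = 1.282 × 0.02654 = 0.03402.
The difference is 0.8367 − 0.2013 = 0.6354, so the interval is 0.6354 ± 0.03402 = (0.601, 0.669).

(0.601, 0.669)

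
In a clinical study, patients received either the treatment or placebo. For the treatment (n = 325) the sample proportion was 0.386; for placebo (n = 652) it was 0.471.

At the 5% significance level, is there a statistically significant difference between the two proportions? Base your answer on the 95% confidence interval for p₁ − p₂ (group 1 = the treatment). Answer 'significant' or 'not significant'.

significant

SE₁ = √(p̂₁(1−p̂₁)/n₁) = √(0.3860·0.6140/325) = 0.02700; SE₂ = √(0.4710·0.5290/652) = 0.01955.
Independent samples: SE of the difference = √(SE₁² + SE₂²) = √(0.000729 + 0.0003822025) = 0.03333.
z* for 95% confidence is 1.960, so the margin of error is 1.960 × 0.03333 = 0.06533.
Point estimate p̂₁ − p̂₂ = 0.3860 − 0.4710 = -0.0850.
-0.0850 ± 0.06533 → (-0.15033, -0.01967).
The interval (-0.15033, -0.01967) does not contain 0, so the difference is significant.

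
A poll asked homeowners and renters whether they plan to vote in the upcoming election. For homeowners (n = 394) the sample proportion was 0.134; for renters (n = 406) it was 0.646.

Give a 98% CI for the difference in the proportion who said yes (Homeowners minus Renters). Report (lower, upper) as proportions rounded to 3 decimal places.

The two standard errors are √(0.1340×0.8660/394) = 0.01716 and √(0.6460×0.3540/406) = 0.02373.
Because the samples are independent, SE_diff = √(0.01716² + 0.02373²) = 0.02928.
Using z* = 2.326 for 98%, ME = 2.326 × 0.02928 = 0.06811.
p̂₁ − p̂₂ = -0.5120; interval -0.5120 ± 0.06811 gives (-0.580, -0.444).

(-0.580, -0.444)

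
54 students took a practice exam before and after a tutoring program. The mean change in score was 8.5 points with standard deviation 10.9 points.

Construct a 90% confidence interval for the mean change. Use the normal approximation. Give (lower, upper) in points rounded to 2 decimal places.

This is a matched-pairs design, so SE = s_d/√n = 10.9/√54 = 1.4833.
Margin = 1.645 × 1.4833 = 2.4400; the interval is 8.5 ± 2.4400 = (6.06, 10.94).

(6.06, 10.94)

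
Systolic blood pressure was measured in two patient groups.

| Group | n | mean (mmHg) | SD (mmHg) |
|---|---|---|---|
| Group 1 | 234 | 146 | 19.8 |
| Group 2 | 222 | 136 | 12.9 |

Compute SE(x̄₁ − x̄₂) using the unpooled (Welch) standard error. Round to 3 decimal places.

SE₁ = s₁/√n₁ = 19.8/√234 = 1.2944; SE₂ = 12.9/√222 = 0.8658.
Independent samples, unequal variances: SE_diff = √(SE₁² + SE₂²) = √(1.67547136 + 0.74960964) = 1.5573.

1.557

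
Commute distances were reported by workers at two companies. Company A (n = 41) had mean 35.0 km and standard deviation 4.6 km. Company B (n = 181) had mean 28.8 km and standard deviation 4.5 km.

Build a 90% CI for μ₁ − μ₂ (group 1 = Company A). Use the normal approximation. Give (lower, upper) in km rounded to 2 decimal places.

(4.90, 7.50)

SE₁ = s₁/√n₁ = 4.6/√41 = 0.7184; SE₂ = 4.5/√181 = 0.3345.
Independent samples, unequal variances: SE_diff = √(SE₁² + SE₂²) = √(0.51609856 + 0.11189025) = 0.7925.
z* = 1.645, so margin of error = 1.645 × 0.7925 = 1.3037.
Difference in means = 35.0 − 28.8 = 6.2000.
6.2000 ± 1.3037 → (4.90, 7.50).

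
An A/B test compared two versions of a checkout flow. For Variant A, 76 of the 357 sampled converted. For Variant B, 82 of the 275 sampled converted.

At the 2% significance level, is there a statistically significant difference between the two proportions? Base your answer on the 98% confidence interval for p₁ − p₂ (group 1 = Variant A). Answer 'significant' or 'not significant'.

significant

First, p̂₁ = 76/357 = 0.2129; p̂₂ = 82/275 = 0.2982.
The two standard errors are √(0.2129×0.7871/357) = 0.02167 and √(0.2982×0.7018/275) = 0.02759.
Because the samples are independent, SE_diff = √(0.02167² + 0.02759²) = 0.03508.
Using z* = 2.326 for 98%, ME = 2.326 × 0.03508 = 0.08160.
p̂₁ − p̂₂ = -0.0853; interval -0.0853 ± 0.08160 gives (-0.16690, -0.00370).
The interval (-0.16690, -0.00370) does not contain 0, so the difference is significant.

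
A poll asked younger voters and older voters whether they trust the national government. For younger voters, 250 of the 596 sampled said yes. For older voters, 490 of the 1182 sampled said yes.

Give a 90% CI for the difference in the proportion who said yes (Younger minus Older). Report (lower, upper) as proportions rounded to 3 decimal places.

(-0.036, 0.046)

p̂₁ = 250/596 = 0.4195 and p̂₂ = 490/1182 = 0.4146.
SE₁ = √(p̂₁(1−p̂₁)/n₁) = √(0.4195·0.5805/596) = 0.02021; SE₂ = √(0.4146·0.5854/1182) = 0.01433.
Independent samples: SE of the difference = √(SE₁² + SE₂²) = √(0.0004084441 + 0.0002053489) = 0.02477.
z* for 90% confidence is 1.645, so the margin of error is 1.645 × 0.02477 = 0.04075.
Point estimate p̂₁ − p̂₂ = 0.4195 − 0.4146 = 0.0049.
0.0049 ± 0.04075 → (-0.036, 0.046).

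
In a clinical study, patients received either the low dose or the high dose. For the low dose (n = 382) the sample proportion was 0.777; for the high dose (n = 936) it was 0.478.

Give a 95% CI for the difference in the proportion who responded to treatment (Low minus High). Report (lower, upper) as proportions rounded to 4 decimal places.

Each SE is √(p̂(1−p̂)/n): √(0.7770·0.2230/382) = 0.02130 and √(0.4780·0.5220/936) = 0.01633.
SE(p̂₁ − p̂₂) = √(SE₁² + SE₂²) = √(0.00045369 + 0.0002666689) = 0.02684, since the two samples are independent.
At 95% confidence z* = 1.960; margin = 1.960 × 0.02684 = 0.05261.
The difference is 0.7770 − 0.4780 = 0.2990, so the interval is 0.2990 ± 0.05261 = (0.2464, 0.3516).

(0.2464, 0.3516)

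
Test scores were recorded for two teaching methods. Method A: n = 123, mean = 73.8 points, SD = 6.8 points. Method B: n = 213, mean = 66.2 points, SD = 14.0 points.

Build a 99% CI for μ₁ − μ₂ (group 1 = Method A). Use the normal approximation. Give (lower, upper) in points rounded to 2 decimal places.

Per-group SEs: s₁/√n₁ = 6.8/√123 = 0.6131, s₂/√n₂ = 14.0/√213 = 0.9593.
Unpooled SE of the difference: √(0.37589161 + 0.92025649) = 1.1385.
Margin of error = z* · SE = 2.576 × 1.1385 = 2.9328.
x̄₁ − x̄₂ = 73.8 − 66.2 = 7.6000.
CI: 7.6000 ± 2.9328 = (4.67, 10.53).

(4.67, 10.53)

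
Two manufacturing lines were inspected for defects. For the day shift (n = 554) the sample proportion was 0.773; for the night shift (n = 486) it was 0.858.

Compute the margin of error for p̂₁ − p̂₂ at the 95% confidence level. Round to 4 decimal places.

The two standard errors are √(0.7730×0.2270/554) = 0.01780 and √(0.8580×0.1420/486) = 0.01583.
Because the samples are independent, SE_diff = √(0.01780² + 0.01583²) = 0.02382.
Using z* = 1.960 for 95%, ME = 1.960 × 0.02382 = 0.04669.

0.0467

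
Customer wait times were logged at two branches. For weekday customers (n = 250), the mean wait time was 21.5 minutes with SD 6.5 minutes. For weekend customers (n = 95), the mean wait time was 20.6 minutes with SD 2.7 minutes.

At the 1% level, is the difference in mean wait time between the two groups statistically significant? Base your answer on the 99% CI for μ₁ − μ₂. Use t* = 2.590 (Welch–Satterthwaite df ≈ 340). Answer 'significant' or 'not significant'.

Per-group SEs: s₁/√n₁ = 6.5/√250 = 0.4111, s₂/√n₂ = 2.7/√95 = 0.2770.
Unpooled SE of the difference: √(0.16900321 + 0.076729) = 0.4957.
Margin of error = t* · SE = 2.590 × 0.4957 = 1.2839.
x̄₁ − x̄₂ = 21.5 − 20.6 = 0.9000.
CI: 0.9000 ± 1.2839 = (-0.3839, 2.1839).
The interval (-0.3839, 2.1839) contains 0, so the difference is not significant.

not significant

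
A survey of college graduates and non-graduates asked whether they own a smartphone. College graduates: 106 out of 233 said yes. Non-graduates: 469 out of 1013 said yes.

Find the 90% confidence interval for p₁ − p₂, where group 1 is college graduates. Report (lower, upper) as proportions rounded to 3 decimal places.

p̂₁ = 106/233 = 0.4549 and p̂₂ = 469/1013 = 0.4630.
SE₁ = √(p̂₁(1−p̂₁)/n₁) = √(0.4549·0.5451/233) = 0.03262; SE₂ = √(0.4630·0.5370/1013) = 0.01567.
Independent samples: SE of the difference = √(SE₁² + SE₂²) = √(0.0010640644 + 0.0002455489) = 0.03619.
z* for 90% confidence is 1.645, so the margin of error is 1.645 × 0.03619 = 0.05953.
Point estimate p̂₁ − p̂₂ = 0.4549 − 0.4630 = -0.0081.
-0.0081 ± 0.05953 → (-0.068, 0.051).

(-0.068, 0.051)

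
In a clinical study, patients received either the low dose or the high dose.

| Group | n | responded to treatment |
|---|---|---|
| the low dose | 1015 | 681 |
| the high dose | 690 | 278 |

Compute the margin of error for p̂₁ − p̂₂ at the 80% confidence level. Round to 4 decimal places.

First, p̂₁ = 681/1015 = 0.6709; p̂₂ = 278/690 = 0.4029.
The two standard errors are √(0.6709×0.3291/1015) = 0.01475 and √(0.4029×0.5971/690) = 0.01867.
Because the samples are independent, SE_diff = √(0.01475² + 0.01867²) = 0.02379.
Using z* = 1.282 for 80%, ME = 1.282 × 0.02379 = 0.03050.

0.0305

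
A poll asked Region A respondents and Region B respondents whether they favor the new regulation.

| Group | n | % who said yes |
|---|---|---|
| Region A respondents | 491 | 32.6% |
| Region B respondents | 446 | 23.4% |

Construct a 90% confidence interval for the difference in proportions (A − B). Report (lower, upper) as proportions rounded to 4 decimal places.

(0.0441, 0.1399)

The two standard errors are √(0.3260×0.6740/491) = 0.02115 and √(0.2340×0.7660/446) = 0.02005.
Because the samples are independent, SE_diff = √(0.02115² + 0.02005²) = 0.02914.
Using z* = 1.645 for 90%, ME = 1.645 × 0.02914 = 0.04794.
p̂₁ − p̂₂ = 0.0920; interval 0.0920 ± 0.04794 gives (0.0441, 0.1399).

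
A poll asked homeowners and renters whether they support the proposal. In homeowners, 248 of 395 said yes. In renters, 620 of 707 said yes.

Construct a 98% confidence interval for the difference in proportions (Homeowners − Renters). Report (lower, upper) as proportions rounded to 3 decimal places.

Sample proportions: 248/395 = 0.6278, 620/707 = 0.8769.
Each SE is √(p̂(1−p̂)/n): √(0.6278·0.3722/395) = 0.02432 and √(0.8769·0.1231/707) = 0.01236.
SE(p̂₁ − p̂₂) = √(SE₁² + SE₂²) = √(0.0005914624 + 0.0001527696) = 0.02728, since the two samples are independent.
At 98% confidence z* = 2.326; margin = 2.326 × 0.02728 = 0.06345.
The difference is 0.6278 − 0.8769 = -0.2491, so the interval is -0.2491 ± 0.06345 = (-0.313, -0.186).

(-0.313, -0.186)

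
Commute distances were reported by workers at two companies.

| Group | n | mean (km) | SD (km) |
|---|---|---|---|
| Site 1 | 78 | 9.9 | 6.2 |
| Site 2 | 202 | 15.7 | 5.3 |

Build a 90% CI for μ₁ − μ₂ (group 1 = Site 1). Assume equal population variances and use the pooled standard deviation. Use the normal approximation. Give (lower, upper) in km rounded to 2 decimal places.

Pooled variance s_p² = [77·6.2² + 201·5.3²] / (78+202−2) = 30.9567, so s_p = 5.5639.
SE_diff = s_p·√(1/n₁ + 1/n₂) = 5.5639·√(1/78 + 1/202) = 0.7417.
z* = 1.645; margin = 1.645 × 0.7417 = 1.2201.
Difference = 9.9 − 15.7 = -5.8000.
-5.8000 ± 1.2201 → (-7.02, -4.58).

(-7.02, -4.58)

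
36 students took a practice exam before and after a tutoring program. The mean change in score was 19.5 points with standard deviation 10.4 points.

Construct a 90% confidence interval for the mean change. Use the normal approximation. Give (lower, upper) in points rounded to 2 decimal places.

Paired design: SE = s_d/√n = 10.4/√36 = 1.7333.
z* = 1.645; margin of error = 1.645 × 1.7333 = 2.8513.
19.5 ± 2.8513 → (16.65, 22.35).

(16.65, 22.35)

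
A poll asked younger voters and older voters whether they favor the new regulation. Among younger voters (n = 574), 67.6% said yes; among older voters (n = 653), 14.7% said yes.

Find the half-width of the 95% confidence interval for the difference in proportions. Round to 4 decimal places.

The two standard errors are √(0.6760×0.3240/574) = 0.01953 and √(0.1470×0.8530/653) = 0.01386.
Because the samples are independent, SE_diff = √(0.01953² + 0.01386²) = 0.02395.
Using z* = 1.960 for 95%, ME = 1.960 × 0.02395 = 0.04694.

0.0469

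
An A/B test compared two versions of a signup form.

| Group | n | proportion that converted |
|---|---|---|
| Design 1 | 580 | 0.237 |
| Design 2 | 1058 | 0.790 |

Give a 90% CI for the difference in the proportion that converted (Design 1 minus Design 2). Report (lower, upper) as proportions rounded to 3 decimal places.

Each SE is √(p̂(1−p̂)/n): √(0.2370·0.7630/580) = 0.01766 and √(0.7900·0.2100/1058) = 0.01252.
SE(p̂₁ − p̂₂) = √(SE₁² + SE₂²) = √(0.0003118756 + 0.0001567504) = 0.02165, since the two samples are independent.
At 90% confidence z* = 1.645; margin = 1.645 × 0.02165 = 0.03561.
The difference is 0.2370 − 0.7900 = -0.5530, so the interval is -0.5530 ± 0.03561 = (-0.589, -0.517).

(-0.589, -0.517)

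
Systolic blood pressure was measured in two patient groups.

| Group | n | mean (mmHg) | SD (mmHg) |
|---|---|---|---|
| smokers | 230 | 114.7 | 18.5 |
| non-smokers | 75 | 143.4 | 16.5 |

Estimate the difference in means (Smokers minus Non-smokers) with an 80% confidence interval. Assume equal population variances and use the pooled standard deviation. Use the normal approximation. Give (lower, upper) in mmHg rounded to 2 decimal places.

Pooled variance s_p² = [229·18.5² + 74·16.5²] / (230+75−2) = 325.1543, so s_p = 18.0320.
SE_diff = s_p·√(1/n₁ + 1/n₂) = 18.0320·√(1/230 + 1/75) = 2.3977.
z* = 1.282; margin = 1.282 × 2.3977 = 3.0739.
Difference = 114.7 − 143.4 = -28.7000.
-28.7000 ± 3.0739 → (-31.77, -25.63).

(-31.77, -25.63)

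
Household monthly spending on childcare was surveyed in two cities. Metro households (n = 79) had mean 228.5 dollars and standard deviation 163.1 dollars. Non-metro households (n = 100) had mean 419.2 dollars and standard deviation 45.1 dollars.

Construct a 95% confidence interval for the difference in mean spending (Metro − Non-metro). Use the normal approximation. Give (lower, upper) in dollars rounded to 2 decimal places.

(-227.74, -153.66)

Standard errors of each mean: 163.1/√79 = 18.3502 and 45.1/√100 = 4.5100.
SE(x̄₁ − x̄₂) = √(18.3502² + 4.5100²) = 18.8963 for independent samples with unequal variances.
With z* = 1.960, the margin is 1.960 × 18.8963 = 37.0367.
x̄₁ − x̄₂ = 228.5 − 419.2 = -190.7000; the interval is -190.7000 ± 37.0367 = (-227.74, -153.66).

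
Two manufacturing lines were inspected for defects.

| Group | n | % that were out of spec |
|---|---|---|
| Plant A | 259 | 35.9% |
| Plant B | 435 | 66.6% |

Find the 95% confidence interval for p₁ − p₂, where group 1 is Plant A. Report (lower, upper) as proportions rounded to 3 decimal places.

(-0.380, -0.234)

SE₁ = √(p̂₁(1−p̂₁)/n₁) = √(0.3590·0.6410/259) = 0.02981; SE₂ = √(0.6660·0.3340/435) = 0.02261.
Independent samples: SE of the difference = √(SE₁² + SE₂²) = √(0.0008886361 + 0.0005112121) = 0.03741.
z* for 95% confidence is 1.960, so the margin of error is 1.960 × 0.03741 = 0.07332.
Point estimate p̂₁ − p̂₂ = 0.3590 − 0.6660 = -0.3070.
-0.3070 ± 0.07332 → (-0.380, -0.234).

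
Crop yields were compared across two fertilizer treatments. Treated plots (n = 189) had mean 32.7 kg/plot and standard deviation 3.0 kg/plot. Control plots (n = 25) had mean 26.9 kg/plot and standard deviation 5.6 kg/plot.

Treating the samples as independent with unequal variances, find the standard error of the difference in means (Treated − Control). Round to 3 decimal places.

1.141

Standard errors of each mean: 3.0/√189 = 0.2182 and 5.6/√25 = 1.1200.
SE(x̄₁ − x̄₂) = √(0.2182² + 1.1200²) = 1.1411 for independent samples with unequal variances.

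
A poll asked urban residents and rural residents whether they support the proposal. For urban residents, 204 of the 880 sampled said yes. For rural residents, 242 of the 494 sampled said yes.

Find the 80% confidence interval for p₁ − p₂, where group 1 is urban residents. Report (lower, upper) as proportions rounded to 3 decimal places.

(-0.292, -0.224)

First, p̂₁ = 204/880 = 0.2318; p̂₂ = 242/494 = 0.4899.
The two standard errors are √(0.2318×0.7682/880) = 0.01423 and √(0.4899×0.5101/494) = 0.02249.
Because the samples are independent, SE_diff = √(0.01423² + 0.02249²) = 0.02661.
Using z* = 1.282 for 80%, ME = 1.282 × 0.02661 = 0.03411.
p̂₁ − p̂₂ = -0.2581; interval -0.2581 ± 0.03411 gives (-0.292, -0.224).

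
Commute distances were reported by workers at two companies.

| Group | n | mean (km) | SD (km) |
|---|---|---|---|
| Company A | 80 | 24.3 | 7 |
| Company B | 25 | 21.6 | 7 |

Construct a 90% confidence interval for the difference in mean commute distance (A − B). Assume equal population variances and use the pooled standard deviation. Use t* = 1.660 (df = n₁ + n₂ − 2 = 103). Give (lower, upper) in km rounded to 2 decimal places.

s_p = √[((n₁−1)s₁² + (n₂−1)s₂²)/(n₁+n₂−2)] = √[(79·7² + 24·7²)/103] = 7.0000.
SE = 7.0000·√(1/80 + 1/25) = 1.6039.
With t* = 1.660, margin = 1.660 × 1.6039 = 2.6625.
x̄₁ − x̄₂ = 24.3 − 21.6 = 2.7000; interval 2.7000 ± 2.6625 = (0.04, 5.36).

(0.04, 5.36)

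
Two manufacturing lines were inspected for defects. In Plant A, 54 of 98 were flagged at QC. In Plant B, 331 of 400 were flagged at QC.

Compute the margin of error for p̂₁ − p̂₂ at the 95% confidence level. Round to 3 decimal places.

First, p̂₁ = 54/98 = 0.5510; p̂₂ = 331/400 = 0.8275.
The two standard errors are √(0.5510×0.4490/98) = 0.05024 and √(0.8275×0.1725/400) = 0.01889.
Because the samples are independent, SE_diff = √(0.05024² + 0.01889²) = 0.05367.
Using z* = 1.960 for 95%, ME = 1.960 × 0.05367 = 0.10519.

0.105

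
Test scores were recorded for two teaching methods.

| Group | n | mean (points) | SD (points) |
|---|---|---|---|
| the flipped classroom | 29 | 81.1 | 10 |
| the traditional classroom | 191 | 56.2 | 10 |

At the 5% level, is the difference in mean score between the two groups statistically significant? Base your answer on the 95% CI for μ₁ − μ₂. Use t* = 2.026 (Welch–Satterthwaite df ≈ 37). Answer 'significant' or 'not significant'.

Standard errors of each mean: 10/√29 = 1.8570 and 10/√191 = 0.7236.
SE(x̄₁ − x̄₂) = √(1.8570² + 0.7236²) = 1.9930 for independent samples with unequal variances.
With t* = 2.026, the margin is 2.026 × 1.9930 = 4.0378.
x̄₁ − x̄₂ = 81.1 − 56.2 = 24.9000; the interval is 24.9000 ± 4.0378 = (20.8622, 28.9378).
The interval (20.8622, 28.9378) does not contain 0, so the difference is significant.

significant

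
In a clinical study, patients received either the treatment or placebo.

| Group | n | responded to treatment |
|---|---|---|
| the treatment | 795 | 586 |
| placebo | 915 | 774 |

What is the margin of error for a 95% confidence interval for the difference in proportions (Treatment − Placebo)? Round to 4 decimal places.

First, p̂₁ = 586/795 = 0.7371; p̂₂ = 774/915 = 0.8459.
The two standard errors are √(0.7371×0.2629/795) = 0.01561 and √(0.8459×0.1541/915) = 0.01194.
Because the samples are independent, SE_diff = √(0.01561² + 0.01194²) = 0.01965.
Using z* = 1.960 for 95%, ME = 1.960 × 0.01965 = 0.03851.

0.0385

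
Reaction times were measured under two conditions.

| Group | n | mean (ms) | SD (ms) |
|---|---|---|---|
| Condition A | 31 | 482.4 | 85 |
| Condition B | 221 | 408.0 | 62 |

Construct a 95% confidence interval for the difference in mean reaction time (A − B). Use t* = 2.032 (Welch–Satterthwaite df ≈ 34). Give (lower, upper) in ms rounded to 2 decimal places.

(42.24, 106.56)

Per-group SEs: s₁/√n₁ = 85/√31 = 15.2665, s₂/√n₂ = 62/√221 = 4.1706.
Unpooled SE of the difference: √(233.06602225 + 17.39390436) = 15.8259.
Margin of error = t* · SE = 2.032 × 15.8259 = 32.1582.
x̄₁ − x̄₂ = 482.4 − 408.0 = 74.4000.
CI: 74.4000 ± 32.1582 = (42.24, 106.56).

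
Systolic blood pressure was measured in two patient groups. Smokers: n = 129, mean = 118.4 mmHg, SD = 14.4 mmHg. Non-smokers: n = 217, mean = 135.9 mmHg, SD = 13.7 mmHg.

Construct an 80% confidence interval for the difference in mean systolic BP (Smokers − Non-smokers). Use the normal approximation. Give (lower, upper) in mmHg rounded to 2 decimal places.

Standard errors of each mean: 14.4/√129 = 1.2678 and 13.7/√217 = 0.9300.
SE(x̄₁ − x̄₂) = √(1.2678² + 0.9300²) = 1.5723 for independent samples with unequal variances.
With z* = 1.282, the margin is 1.282 × 1.5723 = 2.0157.
x̄₁ − x̄₂ = 118.4 − 135.9 = -17.5000; the interval is -17.5000 ± 2.0157 = (-19.52, -15.48).

(-19.52, -15.48)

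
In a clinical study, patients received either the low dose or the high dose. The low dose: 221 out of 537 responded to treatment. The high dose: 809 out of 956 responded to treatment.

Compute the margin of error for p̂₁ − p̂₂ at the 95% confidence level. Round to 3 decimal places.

p̂₁ = 221/537 = 0.4115 and p̂₂ = 809/956 = 0.8462.
SE₁ = √(p̂₁(1−p̂₁)/n₁) = √(0.4115·0.5885/537) = 0.02124; SE₂ = √(0.8462·0.1538/956) = 0.01167.
Independent samples: SE of the difference = √(SE₁² + SE₂²) = √(0.0004511376 + 0.0001361889) = 0.02423.
z* for 95% confidence is 1.960, so the margin of error is 1.960 × 0.02423 = 0.04749.

0.047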